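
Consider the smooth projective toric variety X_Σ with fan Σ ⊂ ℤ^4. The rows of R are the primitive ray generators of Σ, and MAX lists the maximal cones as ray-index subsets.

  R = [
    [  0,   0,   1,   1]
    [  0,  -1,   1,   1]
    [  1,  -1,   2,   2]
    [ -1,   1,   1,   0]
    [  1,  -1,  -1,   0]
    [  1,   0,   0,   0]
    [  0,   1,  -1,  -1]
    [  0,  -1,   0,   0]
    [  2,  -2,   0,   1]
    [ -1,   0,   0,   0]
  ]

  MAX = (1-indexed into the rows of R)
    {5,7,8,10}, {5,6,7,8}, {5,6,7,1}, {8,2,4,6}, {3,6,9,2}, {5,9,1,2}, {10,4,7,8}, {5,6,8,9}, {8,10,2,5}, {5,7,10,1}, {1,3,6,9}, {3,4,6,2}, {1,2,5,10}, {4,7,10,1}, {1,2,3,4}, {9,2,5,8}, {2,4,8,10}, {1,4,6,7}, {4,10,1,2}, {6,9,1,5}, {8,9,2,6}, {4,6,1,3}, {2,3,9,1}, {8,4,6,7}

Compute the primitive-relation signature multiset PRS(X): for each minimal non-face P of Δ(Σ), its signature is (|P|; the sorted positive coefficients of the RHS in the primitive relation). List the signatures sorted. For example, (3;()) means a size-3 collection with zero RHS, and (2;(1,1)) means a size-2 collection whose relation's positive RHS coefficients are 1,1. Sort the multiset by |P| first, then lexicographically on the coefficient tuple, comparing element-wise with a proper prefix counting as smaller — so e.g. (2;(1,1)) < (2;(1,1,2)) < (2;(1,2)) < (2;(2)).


Δ(Σ) — 10 vertices, 13 min non-faces:

  P={2,7}:  v_{2} + v_{7} = 0 ; sig = (2;())
  P={4,5}:  v_{4} + v_{5} = 0 ; sig = (2;())
  P={6,10}:  v_{6} + v_{10} = 0 ; sig = (2;())
  P={1,8}:  v_{1} + v_{8} = v_{2} ; sig = (2;(1))
  P={3,5}:  v_{3} + v_{5} = v_{1} + v_{9} ; sig = (2;(1,1))
  P={3,7}:  v_{3} + v_{7} = v_{1} + v_{6} ; sig = (2;(1,1))
  P={3,10}:  v_{3} + v_{10} = v_{1} + v_{2} ; sig = (2;(1,1))
  P={4,9}:  v_{4} + v_{9} = v_{2} + v_{6} ; sig = (2;(1,1))
  P={7,9}:  v_{7} + v_{9} = v_{5} + v_{6} ; sig = (2;(1,1))
  P={9,10}:  v_{9} + v_{10} = v_{2} + v_{5} ; sig = (2;(1,1))
  P={3,8}:  v_{3} + v_{8} = 2·v_{2} + v_{6} ; sig = (2;(1,2))
  P={1,2,6}:  v_{1} + v_{2} + v_{6} = v_{3} ; sig = (3;(1))
  P={2,5,6}:  v_{2} + v_{5} + v_{6} = v_{9} ; sig = (3;(1))

Signatures (|P|; sorted positive RHS coefficients), sorted:
    (2;())
    (2;())
    (2;())
    (2;(1))
    (2;(1,1))
    (2;(1,1))
    (2;(1,1))
    (2;(1,1))
    (2;(1,1))
    (2;(1,1))
    (2;(1,2))
    (3;(1))
    (3;(1))


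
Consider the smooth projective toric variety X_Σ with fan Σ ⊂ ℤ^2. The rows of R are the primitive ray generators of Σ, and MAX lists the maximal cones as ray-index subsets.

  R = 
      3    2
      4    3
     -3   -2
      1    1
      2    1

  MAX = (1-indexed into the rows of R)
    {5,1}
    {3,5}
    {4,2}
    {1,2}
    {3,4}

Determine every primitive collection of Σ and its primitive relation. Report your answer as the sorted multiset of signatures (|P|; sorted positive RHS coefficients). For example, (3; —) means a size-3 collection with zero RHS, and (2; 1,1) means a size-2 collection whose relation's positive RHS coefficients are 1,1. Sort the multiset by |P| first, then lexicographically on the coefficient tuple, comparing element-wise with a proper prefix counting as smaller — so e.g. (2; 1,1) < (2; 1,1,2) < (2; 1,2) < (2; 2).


|primitive collections| = 5. Relations:

  P={1,3}:  v_{1} + v_{3} = 0 ; sig = (2; —)
  P={1,4}:  v_{1} + v_{4} = v_{2} ; sig = (2; 1)
  P={2,3}:  v_{2} + v_{3} = v_{4} ; sig = (2; 1)
  P={4,5}:  v_{4} + v_{5} = v_{1} ; sig = (2; 1)
  P={2,5}:  v_{2} + v_{5} = 2·v_{1} ; sig = (2; 2)

Hence PRS(X_Σ) =
[(2; —), (2; 1), (2; 1), (2; 1), (2; 2)]


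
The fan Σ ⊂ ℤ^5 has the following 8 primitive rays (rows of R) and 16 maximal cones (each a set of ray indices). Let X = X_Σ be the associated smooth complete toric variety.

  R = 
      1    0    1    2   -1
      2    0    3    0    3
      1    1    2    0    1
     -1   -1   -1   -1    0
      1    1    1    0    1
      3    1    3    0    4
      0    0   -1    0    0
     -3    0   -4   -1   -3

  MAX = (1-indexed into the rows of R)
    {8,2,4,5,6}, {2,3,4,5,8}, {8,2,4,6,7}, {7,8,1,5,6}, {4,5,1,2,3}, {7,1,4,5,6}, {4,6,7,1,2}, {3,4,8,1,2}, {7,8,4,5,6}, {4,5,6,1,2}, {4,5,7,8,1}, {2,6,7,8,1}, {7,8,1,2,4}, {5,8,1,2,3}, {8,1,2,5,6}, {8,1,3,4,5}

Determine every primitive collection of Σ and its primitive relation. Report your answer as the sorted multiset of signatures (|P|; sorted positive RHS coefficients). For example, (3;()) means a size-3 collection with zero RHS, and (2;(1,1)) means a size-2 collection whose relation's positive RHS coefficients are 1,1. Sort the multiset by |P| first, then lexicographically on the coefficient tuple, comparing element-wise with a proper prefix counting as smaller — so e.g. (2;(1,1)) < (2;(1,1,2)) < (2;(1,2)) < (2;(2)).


|primitive collections| = 5. Relations:

  P = {3,7}:  v_{3} + v_{7} = v_{5}  ⇒ sig = (2;(1))
  P = {3,6}:  v_{3} + v_{6} = v_{2} + 2·v_{5}  ⇒ sig = (2;(1,2))
  P = {2,5,7}:  v_{2} + v_{5} + v_{7} = v_{6}  ⇒ sig = (3;(1))
  P = {1,4,6,8}:  v_{1} + v_{4} + v_{6} + v_{8} = v_{7}  ⇒ sig = (4;(1))
  P = {1,2,4,5,8}:  v_{1} + v_{2} + v_{4} + v_{5} + v_{8} = 0  ⇒ sig = (5;())

so the primitive-relation signature multiset is
[(2;(1)), (2;(1,2)), (3;(1)), (4;(1)), (5;())]


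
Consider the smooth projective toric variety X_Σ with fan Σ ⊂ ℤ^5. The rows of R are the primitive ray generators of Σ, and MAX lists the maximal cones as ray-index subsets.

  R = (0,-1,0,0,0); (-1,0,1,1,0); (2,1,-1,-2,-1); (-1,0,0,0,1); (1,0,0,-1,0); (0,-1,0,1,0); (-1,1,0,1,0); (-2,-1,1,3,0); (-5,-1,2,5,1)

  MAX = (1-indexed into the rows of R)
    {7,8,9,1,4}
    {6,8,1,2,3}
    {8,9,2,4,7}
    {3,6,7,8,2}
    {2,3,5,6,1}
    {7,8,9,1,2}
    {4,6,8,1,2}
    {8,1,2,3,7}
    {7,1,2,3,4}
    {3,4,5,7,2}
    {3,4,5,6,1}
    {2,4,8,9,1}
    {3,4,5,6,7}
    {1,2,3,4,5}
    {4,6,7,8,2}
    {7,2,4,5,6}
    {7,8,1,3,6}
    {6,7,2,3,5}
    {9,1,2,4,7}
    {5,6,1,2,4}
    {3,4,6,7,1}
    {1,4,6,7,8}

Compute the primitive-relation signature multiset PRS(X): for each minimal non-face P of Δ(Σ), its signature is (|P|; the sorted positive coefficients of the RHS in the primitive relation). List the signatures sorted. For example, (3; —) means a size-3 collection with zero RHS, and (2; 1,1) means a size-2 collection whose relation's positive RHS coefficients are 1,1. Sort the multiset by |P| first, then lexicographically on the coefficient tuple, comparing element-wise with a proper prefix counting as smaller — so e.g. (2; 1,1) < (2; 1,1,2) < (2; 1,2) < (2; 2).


9 minimal non-faces of Δ(Σ) (on 9 rays):

  P={5,8}:  v_{5} + v_{8} = v_{2} + v_{6} ; sig = (2; 1,1)
  P={5,9}:  v_{5} + v_{9} = v_{2} + v_{4} + v_{8} ; sig = (2; 1,1,1)
  P={6,9}:  v_{6} + v_{9} = v_{4} + 2·v_{8} ; sig = (2; 1,2)
  P={3,9}:  v_{3} + v_{9} = 2·v_{1} + v_{2} + 2·v_{7} ; sig = (2; 1,2,2)
  P={1,5,7}:  v_{1} + v_{5} + v_{7} = 0 ; sig = (3; —)
  P={3,4,8}:  v_{3} + v_{4} + v_{8} = v_{1} + v_{7} ; sig = (3; 1,1)
  P={2,3,4,6}:  v_{2} + v_{3} + v_{4} + v_{6} = 0 ; sig = (4; —)
  P={1,2,6,7}:  v_{1} + v_{2} + v_{6} + v_{7} = v_{8} ; sig = (4; 1)
  P={1,2,4,7,8}:  v_{1} + v_{2} + v_{4} + v_{7} + v_{8} = v_{9} ; sig = (5; 1)

so the primitive-relation signature multiset is
[(2; 1,1), (2; 1,1,1), (2; 1,2), (2; 1,2,2), (3; —), (3; 1,1), (4; —), (4; 1), (5; 1)]


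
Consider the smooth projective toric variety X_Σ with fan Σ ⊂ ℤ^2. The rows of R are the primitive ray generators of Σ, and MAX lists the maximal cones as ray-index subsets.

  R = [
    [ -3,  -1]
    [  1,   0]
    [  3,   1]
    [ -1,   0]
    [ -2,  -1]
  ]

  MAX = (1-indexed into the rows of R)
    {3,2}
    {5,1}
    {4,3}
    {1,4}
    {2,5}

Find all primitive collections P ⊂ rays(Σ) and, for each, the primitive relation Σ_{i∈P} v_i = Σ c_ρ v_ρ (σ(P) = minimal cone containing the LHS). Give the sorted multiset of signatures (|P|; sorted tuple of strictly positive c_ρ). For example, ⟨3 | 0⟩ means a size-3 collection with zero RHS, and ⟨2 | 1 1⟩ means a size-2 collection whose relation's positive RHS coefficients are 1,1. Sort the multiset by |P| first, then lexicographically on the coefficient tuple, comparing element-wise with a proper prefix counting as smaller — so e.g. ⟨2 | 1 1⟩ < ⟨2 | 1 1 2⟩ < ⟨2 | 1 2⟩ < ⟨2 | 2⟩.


Primitive collections (5):

  P={1,3}:  v_{1} + v_{3} = 0 — sig = ⟨2 | 0⟩
  P={2,4}:  v_{2} + v_{4} = 0 — sig = ⟨2 | 0⟩
  P={1,2}:  v_{1} + v_{2} = v_{5} — sig = ⟨2 | 1⟩
  P={3,5}:  v_{3} + v_{5} = v_{2} — sig = ⟨2 | 1⟩
  P={4,5}:  v_{4} + v_{5} = v_{1} — sig = ⟨2 | 1⟩

Hence PRS(X_Σ) =
    ⟨2 | 0⟩
    ⟨2 | 0⟩
    ⟨2 | 1⟩
    ⟨2 | 1⟩
    ⟨2 | 1⟩


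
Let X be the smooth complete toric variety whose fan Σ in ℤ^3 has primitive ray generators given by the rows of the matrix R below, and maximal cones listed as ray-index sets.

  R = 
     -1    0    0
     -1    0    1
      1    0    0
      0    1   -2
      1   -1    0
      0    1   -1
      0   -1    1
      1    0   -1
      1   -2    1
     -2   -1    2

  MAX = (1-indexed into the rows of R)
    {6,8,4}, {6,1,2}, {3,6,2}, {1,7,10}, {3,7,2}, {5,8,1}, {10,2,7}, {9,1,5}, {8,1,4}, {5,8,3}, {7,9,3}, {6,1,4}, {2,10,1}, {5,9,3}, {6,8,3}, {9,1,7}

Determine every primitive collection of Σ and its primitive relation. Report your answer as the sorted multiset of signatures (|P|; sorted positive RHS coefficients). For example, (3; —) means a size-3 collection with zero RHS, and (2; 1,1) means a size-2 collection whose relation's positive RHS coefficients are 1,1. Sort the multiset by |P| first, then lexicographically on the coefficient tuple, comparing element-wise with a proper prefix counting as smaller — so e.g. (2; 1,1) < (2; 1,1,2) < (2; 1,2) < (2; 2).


The 23 primitive collections of Σ (r=10, n=3):

  P = {1,3}:  v_{1} + v_{3} = 0  →  sig = (2; —)
  P = {2,8}:  v_{2} + v_{8} = 0  →  sig = (2; —)
  P = {6,7}:  v_{6} + v_{7} = 0  →  sig = (2; —)
  P = {2,5}:  v_{2} + v_{5} = v_{7}  →  sig = (2; 1)
  P = {5,6}:  v_{5} + v_{6} = v_{8}  →  sig = (2; 1)
  P = {5,7}:  v_{5} + v_{7} = v_{9}  →  sig = (2; 1)
  P = {6,9}:  v_{6} + v_{9} = v_{5}  →  sig = (2; 1)
  P = {7,8}:  v_{7} + v_{8} = v_{5}  →  sig = (2; 1)
  P = {2,4}:  v_{2} + v_{4} = v_{1} + v_{6}  →  sig = (2; 1,1)
  P = {3,4}:  v_{3} + v_{4} = v_{6} + v_{8}  →  sig = (2; 1,1)
  P = {3,10}:  v_{3} + v_{10} = v_{2} + v_{7}  →  sig = (2; 1,1)
  P = {4,7}:  v_{4} + v_{7} = v_{1} + v_{8}  →  sig = (2; 1,1)
  P = {6,10}:  v_{6} + v_{10} = v_{1} + v_{2}  →  sig = (2; 1,1)
  P = {8,10}:  v_{8} + v_{10} = v_{1} + v_{7}  →  sig = (2; 1,1)
  P = {4,9}:  v_{4} + v_{9} = v_{1} + v_{5} + v_{8}  →  sig = (2; 1,1,1)
  P = {4,5}:  v_{4} + v_{5} = v_{1} + 2·v_{8}  →  sig = (2; 1,2)
  P = {5,10}:  v_{5} + v_{10} = v_{1} + 2·v_{7}  →  sig = (2; 1,2)
  P = {9,10}:  v_{9} + v_{10} = v_{1} + 3·v_{7}  →  sig = (2; 1,3)
  P = {2,9}:  v_{2} + v_{9} = 2·v_{7}  →  sig = (2; 2)
  P = {4,10}:  v_{4} + v_{10} = 2·v_{1}  →  sig = (2; 2)
  P = {8,9}:  v_{8} + v_{9} = 2·v_{5}  →  sig = (2; 2)
  P = {1,2,7}:  v_{1} + v_{2} + v_{7} = v_{10}  →  sig = (3; 1)
  P = {1,6,8}:  v_{1} + v_{6} + v_{8} = v_{4}  →  sig = (3; 1)

so the primitive-relation signature multiset is
[(2; —), (2; —), (2; —), (2; 1), (2; 1), (2; 1), (2; 1), (2; 1), (2; 1,1), (2; 1,1), (2; 1,1), (2; 1,1), (2; 1,1), (2; 1,1), (2; 1,1,1), (2; 1,2), (2; 1,2), (2; 1,3), (2; 2), (2; 2), (2; 2), (3; 1), (3; 1)]


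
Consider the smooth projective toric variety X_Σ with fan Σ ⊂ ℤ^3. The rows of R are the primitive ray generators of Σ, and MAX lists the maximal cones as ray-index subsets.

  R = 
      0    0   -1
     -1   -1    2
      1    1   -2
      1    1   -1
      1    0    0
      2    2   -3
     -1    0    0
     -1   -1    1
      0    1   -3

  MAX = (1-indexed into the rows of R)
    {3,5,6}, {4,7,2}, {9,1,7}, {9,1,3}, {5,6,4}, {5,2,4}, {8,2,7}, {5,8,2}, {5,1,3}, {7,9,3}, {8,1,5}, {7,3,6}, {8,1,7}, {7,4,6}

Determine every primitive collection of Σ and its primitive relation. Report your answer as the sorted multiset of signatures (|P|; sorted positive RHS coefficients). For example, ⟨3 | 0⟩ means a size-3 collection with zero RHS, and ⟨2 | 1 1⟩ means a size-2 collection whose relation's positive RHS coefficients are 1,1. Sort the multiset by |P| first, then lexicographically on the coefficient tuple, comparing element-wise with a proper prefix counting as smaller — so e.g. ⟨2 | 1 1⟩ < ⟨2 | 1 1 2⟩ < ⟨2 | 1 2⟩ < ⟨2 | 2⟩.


Δ(Σ) — 9 vertices, 16 min non-faces:

  {2,3}:  v_{2} + v_{3} = 0  →  sig = ⟨2 | 0⟩
  {4,8}:  v_{4} + v_{8} = 0  →  sig = ⟨2 | 0⟩
  {5,7}:  v_{5} + v_{7} = 0  →  sig = ⟨2 | 0⟩
  {1,2}:  v_{1} + v_{2} = v_{8}  →  sig = ⟨2 | 1⟩
  {1,4}:  v_{1} + v_{4} = v_{3}  →  sig = ⟨2 | 1⟩
  {2,6}:  v_{2} + v_{6} = v_{4}  →  sig = ⟨2 | 1⟩
  {3,4}:  v_{3} + v_{4} = v_{6}  →  sig = ⟨2 | 1⟩
  {3,8}:  v_{3} + v_{8} = v_{1}  →  sig = ⟨2 | 1⟩
  {6,8}:  v_{6} + v_{8} = v_{3}  →  sig = ⟨2 | 1⟩
  {2,9}:  v_{2} + v_{9} = v_{1} + v_{7}  →  sig = ⟨2 | 1 1⟩
  {5,9}:  v_{5} + v_{9} = v_{1} + v_{3}  →  sig = ⟨2 | 1 1⟩
  {4,9}:  v_{4} + v_{9} = 2·v_{3} + v_{7}  →  sig = ⟨2 | 1 2⟩
  {8,9}:  v_{8} + v_{9} = 2·v_{1} + v_{7}  →  sig = ⟨2 | 1 2⟩
  {6,9}:  v_{6} + v_{9} = 3·v_{3} + v_{7}  →  sig = ⟨2 | 1 3⟩
  {1,6}:  v_{1} + v_{6} = 2·v_{3}  →  sig = ⟨2 | 2⟩
  {1,3,7}:  v_{1} + v_{3} + v_{7} = v_{9}  →  sig = ⟨3 | 1⟩

Sorted signature multiset PRS(X):
[⟨2 | 0⟩, ⟨2 | 0⟩, ⟨2 | 0⟩, ⟨2 | 1⟩, ⟨2 | 1⟩, ⟨2 | 1⟩, ⟨2 | 1⟩, ⟨2 | 1⟩, ⟨2 | 1⟩, ⟨2 | 1 1⟩, ⟨2 | 1 1⟩, ⟨2 | 1 2⟩, ⟨2 | 1 2⟩, ⟨2 | 1 3⟩, ⟨2 | 2⟩, ⟨3 | 1⟩]


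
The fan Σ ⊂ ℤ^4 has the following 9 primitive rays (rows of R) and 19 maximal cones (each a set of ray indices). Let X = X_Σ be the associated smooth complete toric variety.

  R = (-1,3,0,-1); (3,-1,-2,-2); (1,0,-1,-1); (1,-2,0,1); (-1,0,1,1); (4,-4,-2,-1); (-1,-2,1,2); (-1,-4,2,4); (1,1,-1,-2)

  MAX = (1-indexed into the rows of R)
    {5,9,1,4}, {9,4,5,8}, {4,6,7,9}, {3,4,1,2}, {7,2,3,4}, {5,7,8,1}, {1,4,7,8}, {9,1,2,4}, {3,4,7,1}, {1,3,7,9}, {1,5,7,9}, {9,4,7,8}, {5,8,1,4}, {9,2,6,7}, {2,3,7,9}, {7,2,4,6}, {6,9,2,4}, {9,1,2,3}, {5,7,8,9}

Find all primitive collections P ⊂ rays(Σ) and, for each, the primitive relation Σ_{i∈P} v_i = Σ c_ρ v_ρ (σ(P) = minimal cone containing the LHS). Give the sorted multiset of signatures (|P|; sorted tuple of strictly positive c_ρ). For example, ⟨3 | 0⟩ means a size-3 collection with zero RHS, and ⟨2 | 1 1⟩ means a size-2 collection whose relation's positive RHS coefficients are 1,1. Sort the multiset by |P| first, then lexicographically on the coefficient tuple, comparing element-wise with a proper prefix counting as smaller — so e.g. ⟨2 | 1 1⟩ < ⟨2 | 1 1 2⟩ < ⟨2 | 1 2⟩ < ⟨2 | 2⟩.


14 minimal non-faces of Δ(Σ) (on 9 rays):

  • {3,5}:  v_{3} + v_{5} = 0 — sig = ⟨2 | 0⟩
  • {1,6}:  v_{1} + v_{6} = v_{2} — sig = ⟨2 | 1⟩
  • {2,5}:  v_{2} + v_{5} = v_{4} + v_{9} — sig = ⟨2 | 1 1⟩
  • {3,8}:  v_{3} + v_{8} = v_{4} + v_{7} — sig = ⟨2 | 1 1⟩
  • {2,8}:  v_{2} + v_{8} = 2·v_{4} + v_{7} + v_{9} — sig = ⟨2 | 1 1 2⟩
  • {3,6}:  v_{3} + v_{6} = 2·v_{2} + v_{7} — sig = ⟨2 | 1 2⟩
  • {5,6}:  v_{5} + v_{6} = 2·v_{4} + v_{7} + 2·v_{9} — sig = ⟨2 | 1 2 2⟩
  • {6,8}:  v_{6} + v_{8} = 3·v_{4} + 2·v_{7} + 2·v_{9} — sig = ⟨2 | 2 2 3⟩
  • {1,2,7}:  v_{1} + v_{2} + v_{7} = v_{3} — sig = ⟨3 | 1⟩
  • {1,8,9}:  v_{1} + v_{8} + v_{9} = v_{5} — sig = ⟨3 | 1⟩
  • {3,4,9}:  v_{3} + v_{4} + v_{9} = v_{2} — sig = ⟨3 | 1⟩
  • {4,5,7}:  v_{4} + v_{5} + v_{7} = v_{8} — sig = ⟨3 | 1⟩
  • {1,4,7,9}:  v_{1} + v_{4} + v_{7} + v_{9} = 0 — sig = ⟨4 | 0⟩
  • {2,4,7,9}:  v_{2} + v_{4} + v_{7} + v_{9} = v_{6} — sig = ⟨4 | 1⟩

Signatures (|P|; sorted positive RHS coefficients), sorted:
{ ⟨2 | 0⟩,  ⟨2 | 1⟩,  ⟨2 | 1 1⟩ ×2,  ⟨2 | 1 1 2⟩,  ⟨2 | 1 2⟩,  ⟨2 | 1 2 2⟩,  ⟨2 | 2 2 3⟩,  ⟨3 | 1⟩ ×4,  ⟨4 | 0⟩,  ⟨4 | 1⟩ }


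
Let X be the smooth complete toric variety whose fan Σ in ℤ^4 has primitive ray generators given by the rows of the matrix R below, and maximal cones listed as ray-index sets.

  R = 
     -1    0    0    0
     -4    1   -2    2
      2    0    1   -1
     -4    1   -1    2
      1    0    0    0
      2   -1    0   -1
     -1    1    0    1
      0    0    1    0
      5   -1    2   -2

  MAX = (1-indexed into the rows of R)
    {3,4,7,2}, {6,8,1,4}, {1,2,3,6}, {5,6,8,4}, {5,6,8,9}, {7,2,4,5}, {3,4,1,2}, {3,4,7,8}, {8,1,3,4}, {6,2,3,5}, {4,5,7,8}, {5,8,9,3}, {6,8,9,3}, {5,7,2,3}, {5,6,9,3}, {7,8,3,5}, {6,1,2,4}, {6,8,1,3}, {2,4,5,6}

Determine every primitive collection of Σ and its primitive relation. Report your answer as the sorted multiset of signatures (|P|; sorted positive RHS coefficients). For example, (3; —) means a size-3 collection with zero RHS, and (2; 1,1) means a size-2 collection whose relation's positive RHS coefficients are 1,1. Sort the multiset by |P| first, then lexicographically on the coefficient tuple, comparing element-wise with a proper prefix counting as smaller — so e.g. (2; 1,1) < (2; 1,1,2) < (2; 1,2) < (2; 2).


11 minimal non-faces of Δ(Σ) (on 9 rays):

  {1,5}:  v_{1} + v_{5} = 0 — sig = (2; —)
  {2,8}:  v_{2} + v_{8} = v_{4} — sig = (2; 1)
  {2,9}:  v_{2} + v_{9} = v_{5} — sig = (2; 1)
  {6,7}:  v_{6} + v_{7} = v_{5} — sig = (2; 1)
  {1,7}:  v_{1} + v_{7} = v_{3} + v_{4} — sig = (2; 1,1)
  {4,9}:  v_{4} + v_{9} = v_{5} + v_{8} — sig = (2; 1,1)
  {1,9}:  v_{1} + v_{9} = v_{3} + v_{6} + v_{8} — sig = (2; 1,1,1)
  {7,9}:  v_{7} + v_{9} = v_{3} + 2·v_{5} + v_{8} — sig = (2; 1,1,2)
  {3,4,6}:  v_{3} + v_{4} + v_{6} = 0 — sig = (3; —)
  {3,4,5}:  v_{3} + v_{4} + v_{5} = v_{7} — sig = (3; 1)
  {3,5,6,8}:  v_{3} + v_{5} + v_{6} + v_{8} = v_{9} — sig = (4; 1)

so the primitive-relation signature multiset is
{ (2; —),  (2; 1) ×3,  (2; 1,1) ×2,  (2; 1,1,1),  (2; 1,1,2),  (3; —),  (3; 1),  (4; 1) }


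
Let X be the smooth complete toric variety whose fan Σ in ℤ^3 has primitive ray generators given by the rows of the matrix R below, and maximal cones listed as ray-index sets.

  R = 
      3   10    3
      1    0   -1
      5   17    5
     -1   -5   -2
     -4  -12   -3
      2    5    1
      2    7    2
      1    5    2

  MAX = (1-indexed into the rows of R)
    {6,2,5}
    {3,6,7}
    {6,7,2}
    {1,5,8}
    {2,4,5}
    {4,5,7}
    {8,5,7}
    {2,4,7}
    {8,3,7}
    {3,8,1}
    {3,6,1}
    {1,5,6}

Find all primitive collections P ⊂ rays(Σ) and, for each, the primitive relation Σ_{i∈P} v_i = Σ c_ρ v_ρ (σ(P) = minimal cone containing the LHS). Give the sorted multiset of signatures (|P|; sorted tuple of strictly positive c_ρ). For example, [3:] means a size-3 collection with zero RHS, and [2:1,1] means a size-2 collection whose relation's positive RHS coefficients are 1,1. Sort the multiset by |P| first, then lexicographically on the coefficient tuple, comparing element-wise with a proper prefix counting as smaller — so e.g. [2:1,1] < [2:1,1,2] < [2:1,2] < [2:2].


12 minimal non-faces of Δ(Σ) (on 8 rays):

  P = {4,8}:  v_{4} + v_{8} = 0 ; sig = [2:]
  P = {1,4}:  v_{1} + v_{4} = v_{6} ; sig = [2:1]
  P = {1,7}:  v_{1} + v_{7} = v_{3} ; sig = [2:1]
  P = {2,8}:  v_{2} + v_{8} = v_{6} ; sig = [2:1]
  P = {3,5}:  v_{3} + v_{5} = v_{8} ; sig = [2:1]
  P = {4,6}:  v_{4} + v_{6} = v_{2} ; sig = [2:1]
  P = {6,8}:  v_{6} + v_{8} = v_{1} ; sig = [2:1]
  P = {3,4}:  v_{3} + v_{4} = v_{6} + v_{7} ; sig = [2:1,1]
  P = {2,3}:  v_{2} + v_{3} = 2·v_{6} + v_{7} ; sig = [2:1,2]
  P = {1,2}:  v_{1} + v_{2} = 2·v_{6} ; sig = [2:2]
  P = {5,6,7}:  v_{5} + v_{6} + v_{7} = 0 ; sig = [3:]
  P = {2,5,7}:  v_{2} + v_{5} + v_{7} = v_{4} ; sig = [3:1]

Hence PRS(X_Σ) =
[[2:], [2:1], [2:1], [2:1], [2:1], [2:1], [2:1], [2:1,1], [2:1,2], [2:2], [3:], [3:1]]


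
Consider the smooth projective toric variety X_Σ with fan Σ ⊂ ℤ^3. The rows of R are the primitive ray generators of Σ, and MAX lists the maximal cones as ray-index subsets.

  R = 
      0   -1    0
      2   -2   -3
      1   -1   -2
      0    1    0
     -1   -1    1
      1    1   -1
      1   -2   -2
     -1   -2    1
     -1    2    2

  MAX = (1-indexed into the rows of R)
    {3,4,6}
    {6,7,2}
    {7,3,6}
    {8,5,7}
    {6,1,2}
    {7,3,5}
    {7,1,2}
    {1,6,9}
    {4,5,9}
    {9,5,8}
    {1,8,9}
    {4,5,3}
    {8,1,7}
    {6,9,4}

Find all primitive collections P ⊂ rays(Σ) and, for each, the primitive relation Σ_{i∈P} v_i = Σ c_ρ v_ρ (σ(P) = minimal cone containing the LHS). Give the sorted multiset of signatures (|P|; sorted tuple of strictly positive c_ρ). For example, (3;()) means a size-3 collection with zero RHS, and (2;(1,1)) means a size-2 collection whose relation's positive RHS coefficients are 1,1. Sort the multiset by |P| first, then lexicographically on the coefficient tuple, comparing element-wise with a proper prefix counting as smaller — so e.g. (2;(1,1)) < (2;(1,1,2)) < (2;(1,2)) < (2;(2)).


Primitive collections (16):

  P={1,4}:  v_{1} + v_{4} = 0  ⟹  sig = (2;())
  P={5,6}:  v_{5} + v_{6} = 0  ⟹  sig = (2;())
  P={7,9}:  v_{7} + v_{9} = 0  ⟹  sig = (2;())
  P={1,3}:  v_{1} + v_{3} = v_{7}  ⟹  sig = (2;(1))
  P={1,5}:  v_{1} + v_{5} = v_{8}  ⟹  sig = (2;(1))
  P={3,9}:  v_{3} + v_{9} = v_{4}  ⟹  sig = (2;(1))
  P={4,7}:  v_{4} + v_{7} = v_{3}  ⟹  sig = (2;(1))
  P={4,8}:  v_{4} + v_{8} = v_{5}  ⟹  sig = (2;(1))
  P={6,8}:  v_{6} + v_{8} = v_{1}  ⟹  sig = (2;(1))
  P={2,4}:  v_{2} + v_{4} = v_{6} + v_{7}  ⟹  sig = (2;(1,1))
  P={2,5}:  v_{2} + v_{5} = v_{1} + v_{7}  ⟹  sig = (2;(1,1))
  P={2,9}:  v_{2} + v_{9} = v_{1} + v_{6}  ⟹  sig = (2;(1,1))
  P={3,8}:  v_{3} + v_{8} = v_{5} + v_{7}  ⟹  sig = (2;(1,1))
  P={2,3}:  v_{2} + v_{3} = v_{6} + 2·v_{7}  ⟹  sig = (2;(1,2))
  P={2,8}:  v_{2} + v_{8} = 2·v_{1} + v_{7}  ⟹  sig = (2;(1,2))
  P={1,6,7}:  v_{1} + v_{6} + v_{7} = v_{2}  ⟹  sig = (3;(1))

Signatures (|P|; sorted positive RHS coefficients), sorted:
[(2;()), (2;()), (2;()), (2;(1)), (2;(1)), (2;(1)), (2;(1)), (2;(1)), (2;(1)), (2;(1,1)), (2;(1,1)), (2;(1,1)), (2;(1,1)), (2;(1,2)), (2;(1,2)), (3;(1))]


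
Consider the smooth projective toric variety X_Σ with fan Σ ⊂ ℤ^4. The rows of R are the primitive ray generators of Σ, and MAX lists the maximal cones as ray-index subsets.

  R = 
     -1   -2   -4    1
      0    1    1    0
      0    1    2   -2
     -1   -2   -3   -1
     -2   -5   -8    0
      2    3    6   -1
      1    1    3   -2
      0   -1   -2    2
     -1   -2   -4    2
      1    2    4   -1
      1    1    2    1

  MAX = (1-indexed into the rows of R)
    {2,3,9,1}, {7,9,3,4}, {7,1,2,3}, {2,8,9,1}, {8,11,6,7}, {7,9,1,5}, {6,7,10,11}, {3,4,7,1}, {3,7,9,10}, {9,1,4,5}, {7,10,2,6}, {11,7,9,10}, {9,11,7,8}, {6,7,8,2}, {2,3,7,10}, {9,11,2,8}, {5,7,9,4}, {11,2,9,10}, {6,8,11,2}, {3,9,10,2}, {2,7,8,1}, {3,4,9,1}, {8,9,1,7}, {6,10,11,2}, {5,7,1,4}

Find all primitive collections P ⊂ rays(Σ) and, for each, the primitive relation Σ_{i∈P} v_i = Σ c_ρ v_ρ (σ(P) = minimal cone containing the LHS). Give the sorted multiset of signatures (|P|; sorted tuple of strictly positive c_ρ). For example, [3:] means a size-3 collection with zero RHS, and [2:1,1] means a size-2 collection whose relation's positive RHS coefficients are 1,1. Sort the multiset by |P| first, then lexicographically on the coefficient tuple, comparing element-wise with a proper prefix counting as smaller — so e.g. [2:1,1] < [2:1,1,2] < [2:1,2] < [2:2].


Minimal non-faces — 23 found among 11 rays, 25 max cones:

  • {1,10}:  v_{1} + v_{10} = 0 ; sig = [2:]
  • {3,8}:  v_{3} + v_{8} = 0 ; sig = [2:]
  • {1,11}:  v_{1} + v_{11} = v_{8} ; sig = [2:1]
  • {3,11}:  v_{3} + v_{11} = v_{10} ; sig = [2:1]
  • {4,6}:  v_{4} + v_{6} = v_{7} ; sig = [2:1]
  • {6,9}:  v_{6} + v_{9} = v_{11} ; sig = [2:1]
  • {8,10}:  v_{8} + v_{10} = v_{11} ; sig = [2:1]
  • {2,4}:  v_{2} + v_{4} = v_{1} + v_{3} ; sig = [2:1,1]
  • {2,5}:  v_{2} + v_{5} = v_{1} + v_{4} ; sig = [2:1,1]
  • {4,11}:  v_{4} + v_{11} = v_{7} + v_{9} ; sig = [2:1,1]
  • {1,6}:  v_{1} + v_{6} = v_{2} + v_{7} + v_{8} ; sig = [2:1,1,1]
  • {3,6}:  v_{3} + v_{6} = v_{2} + v_{7} + v_{10} ; sig = [2:1,1,1]
  • {4,8}:  v_{4} + v_{8} = v_{1} + v_{7} + v_{9} ; sig = [2:1,1,1]
  • {4,10}:  v_{4} + v_{10} = v_{3} + v_{7} + v_{9} ; sig = [2:1,1,1]
  • {5,10}:  v_{5} + v_{10} = v_{4} + v_{7} + v_{9} ; sig = [2:1,1,1]
  • {5,6}:  v_{5} + v_{6} = v_{1} + 2·v_{7} + v_{9} ; sig = [2:1,1,2]
  • {5,11}:  v_{5} + v_{11} = v_{1} + 2·v_{7} + 2·v_{9} ; sig = [2:1,2,2]
  • {3,5}:  v_{3} + v_{5} = 2·v_{4} ; sig = [2:2]
  • {5,8}:  v_{5} + v_{8} = 2·v_{1} + 2·v_{7} + 2·v_{9} ; sig = [2:2,2,2]
  • {2,7,9}:  v_{2} + v_{7} + v_{9} = 0 ; sig = [3:]
  • {2,7,11}:  v_{2} + v_{7} + v_{11} = v_{6} ; sig = [3:1]
  • {1,3,7,9}:  v_{1} + v_{3} + v_{7} + v_{9} = v_{4} ; sig = [4:1]
  • {1,4,7,9}:  v_{1} + v_{4} + v_{7} + v_{9} = v_{5} ; sig = [4:1]

Hence PRS(X_Σ) =
{ [2:] ×2,  [2:1] ×5,  [2:1,1] ×3,  [2:1,1,1] ×5,  [2:1,1,2],  [2:1,2,2],  [2:2],  [2:2,2,2],  [3:],  [3:1],  [4:1] ×2 }


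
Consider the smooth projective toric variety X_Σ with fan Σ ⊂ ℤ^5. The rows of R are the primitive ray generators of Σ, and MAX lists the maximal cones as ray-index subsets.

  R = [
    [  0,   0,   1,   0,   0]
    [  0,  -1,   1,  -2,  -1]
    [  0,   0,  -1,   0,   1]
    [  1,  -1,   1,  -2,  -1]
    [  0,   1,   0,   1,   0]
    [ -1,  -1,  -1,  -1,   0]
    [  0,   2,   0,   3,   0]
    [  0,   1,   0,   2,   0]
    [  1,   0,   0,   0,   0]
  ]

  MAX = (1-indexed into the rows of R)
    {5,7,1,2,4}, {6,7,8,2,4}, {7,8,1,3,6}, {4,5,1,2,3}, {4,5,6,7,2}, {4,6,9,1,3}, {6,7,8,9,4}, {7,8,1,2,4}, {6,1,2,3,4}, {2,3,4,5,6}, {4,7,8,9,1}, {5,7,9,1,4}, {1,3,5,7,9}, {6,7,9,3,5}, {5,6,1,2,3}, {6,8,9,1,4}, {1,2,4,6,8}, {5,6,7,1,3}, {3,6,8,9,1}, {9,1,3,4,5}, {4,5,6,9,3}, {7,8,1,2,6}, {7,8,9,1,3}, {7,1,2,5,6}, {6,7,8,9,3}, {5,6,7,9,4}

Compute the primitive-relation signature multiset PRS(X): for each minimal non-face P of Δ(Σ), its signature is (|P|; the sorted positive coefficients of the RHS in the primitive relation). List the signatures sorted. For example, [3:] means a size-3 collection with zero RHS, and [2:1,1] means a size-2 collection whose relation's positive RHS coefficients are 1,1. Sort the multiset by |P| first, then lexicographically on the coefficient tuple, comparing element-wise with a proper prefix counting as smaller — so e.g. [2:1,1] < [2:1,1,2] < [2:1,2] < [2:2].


10 collections generate NE(X_Σ); each relation:

  P={2,9}:  v_{2} + v_{9} = v_{4}  →  sig = [2:1]
  P={5,8}:  v_{5} + v_{8} = v_{7}  →  sig = [2:1]
  P={2,3,8}:  v_{2} + v_{3} + v_{8} = 0  →  sig = [3:]
  P={2,3,7}:  v_{2} + v_{3} + v_{7} = v_{5}  →  sig = [3:1]
  P={3,4,8}:  v_{3} + v_{4} + v_{8} = v_{9}  →  sig = [3:1]
  P={3,4,7}:  v_{3} + v_{4} + v_{7} = v_{5} + v_{9}  →  sig = [3:1,1]
  P={1,5,6,9}:  v_{1} + v_{5} + v_{6} + v_{9} = 0  →  sig = [4:]
  P={1,4,5,6}:  v_{1} + v_{4} + v_{5} + v_{6} = v_{2}  →  sig = [4:1]
  P={1,6,7,9}:  v_{1} + v_{6} + v_{7} + v_{9} = v_{8}  →  sig = [4:1]
  P={1,4,6,7}:  v_{1} + v_{4} + v_{6} + v_{7} = v_{2} + v_{8}  →  sig = [4:1,1]

Signatures (|P|; sorted positive RHS coefficients), sorted:
[[2:1], [2:1], [3:], [3:1], [3:1], [3:1,1], [4:], [4:1], [4:1], [4:1,1]]


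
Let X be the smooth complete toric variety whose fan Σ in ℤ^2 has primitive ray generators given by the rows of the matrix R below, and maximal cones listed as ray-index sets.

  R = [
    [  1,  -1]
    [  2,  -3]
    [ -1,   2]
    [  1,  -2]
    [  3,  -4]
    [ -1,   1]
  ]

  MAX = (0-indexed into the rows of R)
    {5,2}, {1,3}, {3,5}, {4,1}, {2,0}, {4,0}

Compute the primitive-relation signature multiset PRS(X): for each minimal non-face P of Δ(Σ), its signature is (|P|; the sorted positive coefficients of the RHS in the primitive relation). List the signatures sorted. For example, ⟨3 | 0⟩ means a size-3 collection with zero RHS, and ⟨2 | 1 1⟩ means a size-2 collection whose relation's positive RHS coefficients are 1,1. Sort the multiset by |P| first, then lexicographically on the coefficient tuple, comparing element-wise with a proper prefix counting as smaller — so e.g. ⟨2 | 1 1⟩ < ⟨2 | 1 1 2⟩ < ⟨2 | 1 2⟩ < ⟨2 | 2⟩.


Minimal non-faces — 9 found among 6 rays, 6 max cones:

  P = {0,5}:  v_{0} + v_{5} = 0  →  sig = ⟨2 | 0⟩
  P = {2,3}:  v_{2} + v_{3} = 0  →  sig = ⟨2 | 0⟩
  P = {0,1}:  v_{0} + v_{1} = v_{4}  →  sig = ⟨2 | 1⟩
  P = {0,3}:  v_{0} + v_{3} = v_{1}  →  sig = ⟨2 | 1⟩
  P = {1,2}:  v_{1} + v_{2} = v_{0}  →  sig = ⟨2 | 1⟩
  P = {1,5}:  v_{1} + v_{5} = v_{3}  →  sig = ⟨2 | 1⟩
  P = {4,5}:  v_{4} + v_{5} = v_{1}  →  sig = ⟨2 | 1⟩
  P = {2,4}:  v_{2} + v_{4} = 2·v_{0}  →  sig = ⟨2 | 2⟩
  P = {3,4}:  v_{3} + v_{4} = 2·v_{1}  →  sig = ⟨2 | 2⟩

Sorted signature multiset PRS(X):
    |P|=2: 9 collections, coeffs (), (), (1), (1), (1), (1), (1), (2), (2)


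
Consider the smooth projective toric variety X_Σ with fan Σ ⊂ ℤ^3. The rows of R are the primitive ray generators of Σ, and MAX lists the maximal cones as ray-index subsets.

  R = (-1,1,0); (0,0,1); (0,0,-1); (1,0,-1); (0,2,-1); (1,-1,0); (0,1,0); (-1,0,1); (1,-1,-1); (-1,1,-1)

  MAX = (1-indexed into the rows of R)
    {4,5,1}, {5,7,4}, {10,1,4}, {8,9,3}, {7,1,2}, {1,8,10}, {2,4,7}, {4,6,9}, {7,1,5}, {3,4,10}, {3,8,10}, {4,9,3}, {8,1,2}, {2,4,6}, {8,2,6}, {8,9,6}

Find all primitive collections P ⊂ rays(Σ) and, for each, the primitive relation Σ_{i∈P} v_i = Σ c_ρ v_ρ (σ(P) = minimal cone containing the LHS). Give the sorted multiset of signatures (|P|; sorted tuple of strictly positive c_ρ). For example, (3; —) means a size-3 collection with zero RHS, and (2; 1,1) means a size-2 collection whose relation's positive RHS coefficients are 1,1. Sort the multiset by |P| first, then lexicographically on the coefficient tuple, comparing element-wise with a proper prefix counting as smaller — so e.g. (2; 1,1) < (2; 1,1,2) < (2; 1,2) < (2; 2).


Σ has 23 primitive collections:

  {1,6}:  v_{1} + v_{6} = 0 — sig = (2; —)
  {2,3}:  v_{2} + v_{3} = 0 — sig = (2; —)
  {4,8}:  v_{4} + v_{8} = 0 — sig = (2; —)
  {1,3}:  v_{1} + v_{3} = v_{10} — sig = (2; 1)
  {1,9}:  v_{1} + v_{9} = v_{3} — sig = (2; 1)
  {2,9}:  v_{2} + v_{9} = v_{6} — sig = (2; 1)
  {2,10}:  v_{2} + v_{10} = v_{1} — sig = (2; 1)
  {3,6}:  v_{3} + v_{6} = v_{9} — sig = (2; 1)
  {6,10}:  v_{6} + v_{10} = v_{3} — sig = (2; 1)
  {7,9}:  v_{7} + v_{9} = v_{4} — sig = (2; 1)
  {3,7}:  v_{3} + v_{7} = v_{1} + v_{4} — sig = (2; 1,1)
  {5,6}:  v_{5} + v_{6} = v_{4} + v_{7} — sig = (2; 1,1)
  {5,8}:  v_{5} + v_{8} = v_{1} + v_{7} — sig = (2; 1,1)
  {6,7}:  v_{6} + v_{7} = v_{2} + v_{4} — sig = (2; 1,1)
  {7,8}:  v_{7} + v_{8} = v_{1} + v_{2} — sig = (2; 1,1)
  {5,9}:  v_{5} + v_{9} = v_{1} + 2·v_{4} — sig = (2; 1,2)
  {7,10}:  v_{7} + v_{10} = 2·v_{1} + v_{4} — sig = (2; 1,2)
  {2,5}:  v_{2} + v_{5} = 2·v_{7} — sig = (2; 2)
  {9,10}:  v_{9} + v_{10} = 2·v_{3} — sig = (2; 2)
  {3,5}:  v_{3} + v_{5} = 2·v_{1} + 2·v_{4} — sig = (2; 2,2)
  {5,10}:  v_{5} + v_{10} = 3·v_{1} + 2·v_{4} — sig = (2; 2,3)
  {1,2,4}:  v_{1} + v_{2} + v_{4} = v_{7} — sig = (3; 1)
  {1,4,7}:  v_{1} + v_{4} + v_{7} = v_{5} — sig = (3; 1)

Hence PRS(X_Σ) =
    (2; —)
    (2; —)
    (2; —)
    (2; 1)
    (2; 1)
    (2; 1)
    (2; 1)
    (2; 1)
    (2; 1)
    (2; 1)
    (2; 1,1)
    (2; 1,1)
    (2; 1,1)
    (2; 1,1)
    (2; 1,1)
    (2; 1,2)
    (2; 1,2)
    (2; 2)
    (2; 2)
    (2; 2,2)
    (2; 2,3)
    (3; 1)
    (3; 1)


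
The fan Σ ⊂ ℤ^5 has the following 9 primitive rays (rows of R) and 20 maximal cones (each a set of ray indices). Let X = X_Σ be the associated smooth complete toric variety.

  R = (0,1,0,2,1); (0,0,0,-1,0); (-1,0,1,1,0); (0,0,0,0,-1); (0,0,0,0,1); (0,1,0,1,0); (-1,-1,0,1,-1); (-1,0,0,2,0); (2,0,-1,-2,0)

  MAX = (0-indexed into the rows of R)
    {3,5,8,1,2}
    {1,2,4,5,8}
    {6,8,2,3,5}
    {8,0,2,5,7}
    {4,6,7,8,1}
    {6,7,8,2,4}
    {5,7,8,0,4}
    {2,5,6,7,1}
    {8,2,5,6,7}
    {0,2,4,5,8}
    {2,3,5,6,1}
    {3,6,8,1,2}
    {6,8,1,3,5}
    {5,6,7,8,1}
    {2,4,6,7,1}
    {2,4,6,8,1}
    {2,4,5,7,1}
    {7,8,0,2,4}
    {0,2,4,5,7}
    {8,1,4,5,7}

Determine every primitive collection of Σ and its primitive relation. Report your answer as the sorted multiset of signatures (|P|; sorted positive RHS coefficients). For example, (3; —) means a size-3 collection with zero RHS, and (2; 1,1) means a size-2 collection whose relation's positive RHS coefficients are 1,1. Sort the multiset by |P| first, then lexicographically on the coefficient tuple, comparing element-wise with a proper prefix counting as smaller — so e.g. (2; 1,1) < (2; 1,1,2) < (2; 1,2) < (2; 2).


9 collections generate NE(X_Σ); each relation:

  • {3,4}:  v_{3} + v_{4} = 0 — sig = (2; —)
  • {0,1}:  v_{0} + v_{1} = v_{4} + v_{5} — sig = (2; 1,1)
  • {3,7}:  v_{3} + v_{7} = v_{5} + v_{6} — sig = (2; 1,1)
  • {0,3}:  v_{0} + v_{3} = v_{2} + v_{5} + v_{7} + v_{8} — sig = (2; 1,1,1,1)
  • {0,6}:  v_{0} + v_{6} = v_{2} + 2·v_{7} + v_{8} — sig = (2; 1,1,2)
  • {4,5,6}:  v_{4} + v_{5} + v_{6} = v_{7} — sig = (3; 1)
  • {1,2,7,8}:  v_{1} + v_{2} + v_{7} + v_{8} = 0 — sig = (4; —)
  • {1,2,5,6,8}:  v_{1} + v_{2} + v_{5} + v_{6} + v_{8} = v_{3} — sig = (5; 1)
  • {2,4,5,7,8}:  v_{2} + v_{4} + v_{5} + v_{7} + v_{8} = v_{0} — sig = (5; 1)

so the primitive-relation signature multiset is
{ (2; —),  (2; 1,1) ×2,  (2; 1,1,1,1),  (2; 1,1,2),  (3; 1),  (4; —),  (5; 1) ×2 }


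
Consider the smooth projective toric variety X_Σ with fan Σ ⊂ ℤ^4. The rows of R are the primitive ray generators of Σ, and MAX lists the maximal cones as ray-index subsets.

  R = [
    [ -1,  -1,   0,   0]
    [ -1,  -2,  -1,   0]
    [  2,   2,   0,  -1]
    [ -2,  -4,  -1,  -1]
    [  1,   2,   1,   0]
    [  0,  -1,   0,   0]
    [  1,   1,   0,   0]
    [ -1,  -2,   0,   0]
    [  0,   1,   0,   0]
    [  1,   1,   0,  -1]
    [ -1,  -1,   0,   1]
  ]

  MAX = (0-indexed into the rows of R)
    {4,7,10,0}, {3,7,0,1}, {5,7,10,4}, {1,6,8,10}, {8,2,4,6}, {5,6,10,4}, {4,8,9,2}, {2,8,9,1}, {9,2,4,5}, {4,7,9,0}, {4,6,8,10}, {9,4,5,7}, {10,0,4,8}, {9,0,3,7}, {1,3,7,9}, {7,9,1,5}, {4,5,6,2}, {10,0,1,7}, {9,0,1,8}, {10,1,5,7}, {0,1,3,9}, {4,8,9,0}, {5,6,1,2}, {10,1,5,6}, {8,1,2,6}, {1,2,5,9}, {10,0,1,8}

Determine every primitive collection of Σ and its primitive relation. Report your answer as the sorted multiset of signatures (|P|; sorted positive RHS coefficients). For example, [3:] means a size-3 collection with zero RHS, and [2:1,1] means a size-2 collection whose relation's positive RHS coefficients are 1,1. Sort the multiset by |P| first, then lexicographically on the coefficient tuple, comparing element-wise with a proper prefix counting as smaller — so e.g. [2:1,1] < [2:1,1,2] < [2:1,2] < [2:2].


Primitive collections (18):

  {0,6}:  v_{0} + v_{6} = 0  ⇒ sig = [2:]
  {1,4}:  v_{1} + v_{4} = 0  ⇒ sig = [2:]
  {5,8}:  v_{5} + v_{8} = 0  ⇒ sig = [2:]
  {9,10}:  v_{9} + v_{10} = 0  ⇒ sig = [2:]
  {0,2}:  v_{0} + v_{2} = v_{9}  ⇒ sig = [2:1]
  {0,5}:  v_{0} + v_{5} = v_{7}  ⇒ sig = [2:1]
  {2,10}:  v_{2} + v_{10} = v_{6}  ⇒ sig = [2:1]
  {6,7}:  v_{6} + v_{7} = v_{5}  ⇒ sig = [2:1]
  {6,9}:  v_{6} + v_{9} = v_{2}  ⇒ sig = [2:1]
  {7,8}:  v_{7} + v_{8} = v_{0}  ⇒ sig = [2:1]
  {2,7}:  v_{2} + v_{7} = v_{5} + v_{9}  ⇒ sig = [2:1,1]
  {3,4}:  v_{3} + v_{4} = v_{0} + v_{7} + v_{9}  ⇒ sig = [2:1,1,1]
  {3,6}:  v_{3} + v_{6} = v_{1} + v_{7} + v_{9}  ⇒ sig = [2:1,1,1]
  {3,10}:  v_{3} + v_{10} = v_{0} + v_{1} + v_{7}  ⇒ sig = [2:1,1,1]
  {2,3}:  v_{2} + v_{3} = v_{1} + v_{7} + 2·v_{9}  ⇒ sig = [2:1,1,2]
  {3,5}:  v_{3} + v_{5} = v_{1} + 2·v_{7} + v_{9}  ⇒ sig = [2:1,1,2]
  {3,8}:  v_{3} + v_{8} = 2·v_{0} + v_{1} + v_{9}  ⇒ sig = [2:1,1,2]
  {0,1,7,9}:  v_{0} + v_{1} + v_{7} + v_{9} = v_{3}  ⇒ sig = [4:1]

so the primitive-relation signature multiset is
    |P|=2: 17 collections, coeffs (), (), (), (), (1), (1), (1), (1), (1), (1), (1,1), (1,1,1), (1,1,1), (1,1,1), (1,1,2), (1,1,2), (1,1,2)
    |P|=4: 1 collection, coeffs (1)


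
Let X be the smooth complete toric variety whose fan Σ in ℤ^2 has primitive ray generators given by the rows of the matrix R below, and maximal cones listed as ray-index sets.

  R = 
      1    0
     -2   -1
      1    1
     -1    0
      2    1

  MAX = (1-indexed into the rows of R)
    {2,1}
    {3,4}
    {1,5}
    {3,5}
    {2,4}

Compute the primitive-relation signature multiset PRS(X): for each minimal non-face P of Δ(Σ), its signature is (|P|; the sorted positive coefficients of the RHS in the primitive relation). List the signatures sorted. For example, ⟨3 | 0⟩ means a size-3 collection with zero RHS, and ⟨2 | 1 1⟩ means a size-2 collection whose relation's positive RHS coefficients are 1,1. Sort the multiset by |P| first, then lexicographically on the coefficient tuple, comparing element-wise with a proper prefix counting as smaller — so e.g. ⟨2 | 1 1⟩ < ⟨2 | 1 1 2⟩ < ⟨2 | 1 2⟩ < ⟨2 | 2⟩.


Primitive collections (5):

  P = {1,4}:  v_{1} + v_{4} = 0  so sig = ⟨2 | 0⟩
  P = {2,5}:  v_{2} + v_{5} = 0  so sig = ⟨2 | 0⟩
  P = {1,3}:  v_{1} + v_{3} = v_{5}  so sig = ⟨2 | 1⟩
  P = {2,3}:  v_{2} + v_{3} = v_{4}  so sig = ⟨2 | 1⟩
  P = {4,5}:  v_{4} + v_{5} = v_{3}  so sig = ⟨2 | 1⟩

so the primitive-relation signature multiset is
{ ⟨2 | 0⟩ ×2,  ⟨2 | 1⟩ ×3 }


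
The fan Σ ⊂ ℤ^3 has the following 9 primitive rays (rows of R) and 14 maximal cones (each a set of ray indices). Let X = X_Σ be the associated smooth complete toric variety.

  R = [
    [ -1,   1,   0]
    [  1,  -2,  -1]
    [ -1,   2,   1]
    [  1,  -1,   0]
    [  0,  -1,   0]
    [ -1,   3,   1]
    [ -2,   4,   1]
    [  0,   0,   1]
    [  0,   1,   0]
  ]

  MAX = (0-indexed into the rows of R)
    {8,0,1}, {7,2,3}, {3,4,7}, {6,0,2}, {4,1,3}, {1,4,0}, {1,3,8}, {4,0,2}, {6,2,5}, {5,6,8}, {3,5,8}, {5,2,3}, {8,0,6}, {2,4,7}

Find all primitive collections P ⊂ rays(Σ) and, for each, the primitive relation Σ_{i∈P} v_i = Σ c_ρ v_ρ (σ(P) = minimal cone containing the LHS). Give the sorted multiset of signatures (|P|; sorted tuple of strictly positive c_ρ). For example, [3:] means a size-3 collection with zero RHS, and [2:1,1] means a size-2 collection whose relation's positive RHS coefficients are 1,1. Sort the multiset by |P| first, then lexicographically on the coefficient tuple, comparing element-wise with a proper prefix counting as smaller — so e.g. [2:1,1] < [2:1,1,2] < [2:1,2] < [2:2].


|primitive collections| = 16. Relations:

  P = {0,3}:  v_{0} + v_{3} = 0 — sig = [2:]
  P = {1,2}:  v_{1} + v_{2} = 0 — sig = [2:]
  P = {4,8}:  v_{4} + v_{8} = 0 — sig = [2:]
  P = {0,5}:  v_{0} + v_{5} = v_{6} — sig = [2:1]
  P = {1,5}:  v_{1} + v_{5} = v_{8} — sig = [2:1]
  P = {2,8}:  v_{2} + v_{8} = v_{5} — sig = [2:1]
  P = {3,6}:  v_{3} + v_{6} = v_{5} — sig = [2:1]
  P = {4,5}:  v_{4} + v_{5} = v_{2} — sig = [2:1]
  P = {0,7}:  v_{0} + v_{7} = v_{2} + v_{4} — sig = [2:1,1]
  P = {1,6}:  v_{1} + v_{6} = v_{0} + v_{8} — sig = [2:1,1]
  P = {1,7}:  v_{1} + v_{7} = v_{3} + v_{4} — sig = [2:1,1]
  P = {4,6}:  v_{4} + v_{6} = v_{0} + v_{2} — sig = [2:1,1]
  P = {7,8}:  v_{7} + v_{8} = v_{2} + v_{3} — sig = [2:1,1]
  P = {5,7}:  v_{5} + v_{7} = 2·v_{2} + v_{3} — sig = [2:1,2]
  P = {6,7}:  v_{6} + v_{7} = 2·v_{2} — sig = [2:2]
  P = {2,3,4}:  v_{2} + v_{3} + v_{4} = v_{7} — sig = [3:1]

Signatures (|P|; sorted positive RHS coefficients), sorted:
[[2:], [2:], [2:], [2:1], [2:1], [2:1], [2:1], [2:1], [2:1,1], [2:1,1], [2:1,1], [2:1,1], [2:1,1], [2:1,2], [2:2], [3:1]]


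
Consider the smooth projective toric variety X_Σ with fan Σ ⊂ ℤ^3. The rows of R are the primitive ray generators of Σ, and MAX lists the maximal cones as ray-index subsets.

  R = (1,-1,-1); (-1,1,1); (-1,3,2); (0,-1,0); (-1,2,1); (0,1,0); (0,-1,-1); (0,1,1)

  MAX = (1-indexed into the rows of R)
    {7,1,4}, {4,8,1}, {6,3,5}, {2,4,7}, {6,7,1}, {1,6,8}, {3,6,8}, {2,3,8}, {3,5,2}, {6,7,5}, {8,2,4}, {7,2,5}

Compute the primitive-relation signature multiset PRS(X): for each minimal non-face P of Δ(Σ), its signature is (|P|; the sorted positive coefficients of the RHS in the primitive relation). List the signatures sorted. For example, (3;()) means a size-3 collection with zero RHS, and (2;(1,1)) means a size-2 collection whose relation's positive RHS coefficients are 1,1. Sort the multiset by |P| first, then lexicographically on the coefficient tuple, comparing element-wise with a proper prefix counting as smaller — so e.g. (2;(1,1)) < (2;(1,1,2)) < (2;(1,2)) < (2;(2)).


Minimal non-faces — 10 found among 8 rays, 12 max cones:

  P = {1,2}:  v_{1} + v_{2} = 0  ⇒ sig = (2;())
  P = {4,6}:  v_{4} + v_{6} = 0  ⇒ sig = (2;())
  P = {7,8}:  v_{7} + v_{8} = 0  ⇒ sig = (2;())
  P = {1,5}:  v_{1} + v_{5} = v_{6}  ⇒ sig = (2;(1))
  P = {2,6}:  v_{2} + v_{6} = v_{5}  ⇒ sig = (2;(1))
  P = {3,7}:  v_{3} + v_{7} = v_{5}  ⇒ sig = (2;(1))
  P = {4,5}:  v_{4} + v_{5} = v_{2}  ⇒ sig = (2;(1))
  P = {5,8}:  v_{5} + v_{8} = v_{3}  ⇒ sig = (2;(1))
  P = {1,3}:  v_{1} + v_{3} = v_{6} + v_{8}  ⇒ sig = (2;(1,1))
  P = {3,4}:  v_{3} + v_{4} = v_{2} + v_{8}  ⇒ sig = (2;(1,1))

Signatures (|P|; sorted positive RHS coefficients), sorted:
    (2;())
    (2;())
    (2;())
    (2;(1))
    (2;(1))
    (2;(1))
    (2;(1))
    (2;(1))
    (2;(1,1))
    (2;(1,1))
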